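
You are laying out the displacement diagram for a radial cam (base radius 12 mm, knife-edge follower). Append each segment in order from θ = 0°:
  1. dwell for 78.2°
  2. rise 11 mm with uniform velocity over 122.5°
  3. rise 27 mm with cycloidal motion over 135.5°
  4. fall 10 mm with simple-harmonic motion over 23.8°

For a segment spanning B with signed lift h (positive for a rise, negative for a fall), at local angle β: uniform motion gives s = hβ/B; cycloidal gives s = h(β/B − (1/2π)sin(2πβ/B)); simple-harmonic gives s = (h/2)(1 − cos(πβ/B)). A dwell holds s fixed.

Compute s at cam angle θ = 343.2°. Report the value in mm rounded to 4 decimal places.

seg 1 [0°–78.2°] dwell: s stays 0.0000
seg 2 [78.2°–200.7°] uniform, h=11: full span → s += 11 → s = 11.0000
seg 3 [200.7°–336.2°] cycloidal, h=27: full span → s += 27 → s = 38.0000
seg 4 [336.2°–360°] simple-harmonic, h=-10: θ=343.2° here. β=7, B=23.8. -10/2·(1 − cos(π·0.2941)) = -1.9868 → s = 36.0132

36.0132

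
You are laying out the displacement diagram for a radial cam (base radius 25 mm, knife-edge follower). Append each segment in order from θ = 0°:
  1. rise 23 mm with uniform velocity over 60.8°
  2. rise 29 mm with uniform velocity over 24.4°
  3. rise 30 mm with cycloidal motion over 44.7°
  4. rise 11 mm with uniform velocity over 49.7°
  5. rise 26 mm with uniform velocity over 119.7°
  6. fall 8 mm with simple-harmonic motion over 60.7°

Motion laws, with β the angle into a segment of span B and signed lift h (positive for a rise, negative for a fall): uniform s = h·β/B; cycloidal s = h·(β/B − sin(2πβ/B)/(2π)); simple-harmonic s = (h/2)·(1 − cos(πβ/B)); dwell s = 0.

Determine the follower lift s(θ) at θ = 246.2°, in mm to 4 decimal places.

seg 1 [0°–60.8°] uniform, h=23: full span → s += 23 → s = 23.0000
seg 2 [60.8°–85.2°] uniform, h=29: full span → s += 29 → s = 52.0000
seg 3 [85.2°–129.9°] cycloidal, h=30: full span → s += 30 → s = 82.0000
seg 4 [129.9°–179.6°] uniform, h=11: full span → s += 11 → s = 93.0000
seg 5 [179.6°–299.3°] uniform, h=26: θ=246.2° here. β=66.6, B=119.7. 26·66.6/119.7 = 14.4662 → s = 107.4662

107.4662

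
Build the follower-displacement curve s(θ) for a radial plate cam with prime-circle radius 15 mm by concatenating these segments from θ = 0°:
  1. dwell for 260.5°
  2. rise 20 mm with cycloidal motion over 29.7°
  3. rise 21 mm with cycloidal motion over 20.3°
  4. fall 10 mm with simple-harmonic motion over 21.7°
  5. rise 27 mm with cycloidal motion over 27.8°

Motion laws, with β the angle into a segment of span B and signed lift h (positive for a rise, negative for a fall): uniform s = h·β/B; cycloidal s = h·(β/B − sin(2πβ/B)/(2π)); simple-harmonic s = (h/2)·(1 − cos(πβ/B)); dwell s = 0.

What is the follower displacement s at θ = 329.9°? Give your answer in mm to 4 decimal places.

seg 1 [0°–260.5°] dwell: s stays 0.0000
seg 2 [260.5°–290.2°] cycloidal, h=20: full span → s += 20 → s = 20.0000
seg 3 [290.2°–310.5°] cycloidal, h=21: full span → s += 21 → s = 41.0000
seg 4 [310.5°–332.2°] simple-harmonic, h=-10: θ=329.9° here. β=19.4, B=21.7. -10/2·(1 − cos(π·0.8940)) = -9.7254 → s = 31.2746

31.2746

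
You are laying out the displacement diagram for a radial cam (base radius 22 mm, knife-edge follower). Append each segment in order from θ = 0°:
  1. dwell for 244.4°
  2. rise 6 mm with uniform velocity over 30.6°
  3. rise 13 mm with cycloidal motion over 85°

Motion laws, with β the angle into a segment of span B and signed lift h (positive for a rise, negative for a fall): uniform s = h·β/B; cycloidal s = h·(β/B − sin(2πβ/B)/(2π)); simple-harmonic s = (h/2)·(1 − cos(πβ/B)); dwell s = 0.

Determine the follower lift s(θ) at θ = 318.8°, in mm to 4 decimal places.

seg 1 [0°–244.4°] dwell: s stays 0.0000
seg 2 [244.4°–275°] uniform, h=6: full span → s += 6 → s = 6.0000
seg 3 [275°–360°] cycloidal, h=13: θ=318.8° here. β=43.8, B=85. 13·(0.5153 − sin(2π·0.5153)/(2π)) = 6.8973 → s = 12.8973

12.8973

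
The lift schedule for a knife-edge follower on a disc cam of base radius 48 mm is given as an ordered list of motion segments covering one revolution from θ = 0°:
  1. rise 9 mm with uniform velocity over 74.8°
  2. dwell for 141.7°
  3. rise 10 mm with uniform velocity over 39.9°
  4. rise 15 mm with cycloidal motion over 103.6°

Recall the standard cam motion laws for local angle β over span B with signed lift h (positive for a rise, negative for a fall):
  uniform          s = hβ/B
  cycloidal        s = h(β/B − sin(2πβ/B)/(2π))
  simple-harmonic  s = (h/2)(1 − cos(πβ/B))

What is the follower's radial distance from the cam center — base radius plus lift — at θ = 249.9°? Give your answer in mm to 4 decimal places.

seg 1 [0°–74.8°] uniform, h=9: full span → s += 9 → s = 9.0000
seg 2 [74.8°–216.5°] dwell: s stays 9.0000
seg 3 [216.5°–256.4°] uniform, h=10: θ=249.9° here. β=33.4, B=39.9. 10·33.4/39.9 = 8.3709 → s = 17.3709
radial distance = base radius + s = 48 + 17.3709 = 65.3709

65.3709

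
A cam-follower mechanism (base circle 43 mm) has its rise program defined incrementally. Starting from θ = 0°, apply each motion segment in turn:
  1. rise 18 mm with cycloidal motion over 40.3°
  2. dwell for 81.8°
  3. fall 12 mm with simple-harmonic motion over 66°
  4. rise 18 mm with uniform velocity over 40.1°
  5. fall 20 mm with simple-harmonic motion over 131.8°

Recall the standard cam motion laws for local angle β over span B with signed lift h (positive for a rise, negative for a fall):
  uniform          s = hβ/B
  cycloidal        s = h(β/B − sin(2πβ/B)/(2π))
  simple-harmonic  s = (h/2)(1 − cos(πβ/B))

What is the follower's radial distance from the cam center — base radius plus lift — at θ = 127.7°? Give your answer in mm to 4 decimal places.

seg 1 [0°–40.3°] cycloidal, h=18: full span → s += 18 → s = 18.0000
seg 2 [40.3°–122.1°] dwell: s stays 18.0000
seg 3 [122.1°–188.1°] simple-harmonic, h=-12: θ=127.7° here. β=5.6, B=66. -12/2·(1 − cos(π·0.0848)) = -0.2119 → s = 17.7881
radial distance = base radius + s = 43 + 17.7881 = 60.7881

60.7881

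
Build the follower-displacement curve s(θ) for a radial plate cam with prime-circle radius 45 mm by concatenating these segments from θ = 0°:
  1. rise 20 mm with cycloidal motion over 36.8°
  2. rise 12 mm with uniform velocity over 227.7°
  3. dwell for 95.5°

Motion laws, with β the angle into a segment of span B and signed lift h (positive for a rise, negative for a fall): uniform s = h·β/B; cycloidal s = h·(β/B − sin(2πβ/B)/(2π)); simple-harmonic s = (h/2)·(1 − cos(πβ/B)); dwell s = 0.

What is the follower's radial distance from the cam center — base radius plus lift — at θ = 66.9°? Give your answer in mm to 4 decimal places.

seg 1 [0°–36.8°] cycloidal, h=20: full span → s += 20 → s = 20.0000
seg 2 [36.8°–264.5°] uniform, h=12: θ=66.9° here. β=30.1, B=227.7. 12·30.1/227.7 = 1.5863 → s = 21.5863
radial distance = base radius + s = 45 + 21.5863 = 66.5863

66.5863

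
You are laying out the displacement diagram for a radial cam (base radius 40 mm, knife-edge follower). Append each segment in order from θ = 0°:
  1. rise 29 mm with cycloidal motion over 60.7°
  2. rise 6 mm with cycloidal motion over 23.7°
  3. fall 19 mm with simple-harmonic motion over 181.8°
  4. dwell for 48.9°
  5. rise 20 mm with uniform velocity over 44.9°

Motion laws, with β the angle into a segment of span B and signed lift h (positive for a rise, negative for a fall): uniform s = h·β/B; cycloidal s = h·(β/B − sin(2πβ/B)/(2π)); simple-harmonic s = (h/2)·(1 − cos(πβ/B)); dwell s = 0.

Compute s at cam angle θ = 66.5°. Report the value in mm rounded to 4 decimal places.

seg 1 [0°–60.7°] cycloidal, h=29: full span → s += 29 → s = 29.0000
seg 2 [60.7°–84.4°] cycloidal, h=6: θ=66.5° here. β=5.8, B=23.7. 6·(0.2447 − sin(2π·0.2447)/(2π)) = 0.5139 → s = 29.5139

29.5139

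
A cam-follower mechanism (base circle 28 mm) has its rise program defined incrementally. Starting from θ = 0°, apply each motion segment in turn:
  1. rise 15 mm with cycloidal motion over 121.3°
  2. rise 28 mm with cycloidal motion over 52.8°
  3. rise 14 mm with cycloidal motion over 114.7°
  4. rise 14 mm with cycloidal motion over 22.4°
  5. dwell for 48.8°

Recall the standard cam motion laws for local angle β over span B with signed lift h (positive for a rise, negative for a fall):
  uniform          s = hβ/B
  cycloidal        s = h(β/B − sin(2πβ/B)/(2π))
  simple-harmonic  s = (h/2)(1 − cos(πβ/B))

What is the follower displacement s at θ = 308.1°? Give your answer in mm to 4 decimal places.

seg 1 [0°–121.3°] cycloidal, h=15: full span → s += 15 → s = 15.0000
seg 2 [121.3°–174.1°] cycloidal, h=28: full span → s += 28 → s = 43.0000
seg 3 [174.1°–288.8°] cycloidal, h=14: full span → s += 14 → s = 57.0000
seg 4 [288.8°–311.2°] cycloidal, h=14: θ=308.1° here. β=19.3, B=22.4. 14·(0.8616 − sin(2π·0.8616)/(2π)) = 13.7649 → s = 70.7649

70.7649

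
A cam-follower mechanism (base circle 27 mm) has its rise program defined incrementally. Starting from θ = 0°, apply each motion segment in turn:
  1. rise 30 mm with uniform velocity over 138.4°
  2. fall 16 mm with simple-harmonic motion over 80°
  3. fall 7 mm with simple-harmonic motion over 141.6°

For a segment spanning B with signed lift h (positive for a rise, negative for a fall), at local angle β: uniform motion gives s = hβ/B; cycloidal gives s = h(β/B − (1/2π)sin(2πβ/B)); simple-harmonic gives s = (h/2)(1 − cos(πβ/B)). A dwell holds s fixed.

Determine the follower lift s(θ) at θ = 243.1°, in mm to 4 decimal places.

seg 1 [0°–138.4°] uniform, h=30: full span → s += 30 → s = 30.0000
seg 2 [138.4°–218.4°] simple-harmonic, h=-16: full span → s += -16 → s = 14.0000
seg 3 [218.4°–360°] simple-harmonic, h=-7: θ=243.1° here. β=24.7, B=141.6. -7/2·(1 − cos(π·0.1744)) = -0.5125 → s = 13.4875

13.4875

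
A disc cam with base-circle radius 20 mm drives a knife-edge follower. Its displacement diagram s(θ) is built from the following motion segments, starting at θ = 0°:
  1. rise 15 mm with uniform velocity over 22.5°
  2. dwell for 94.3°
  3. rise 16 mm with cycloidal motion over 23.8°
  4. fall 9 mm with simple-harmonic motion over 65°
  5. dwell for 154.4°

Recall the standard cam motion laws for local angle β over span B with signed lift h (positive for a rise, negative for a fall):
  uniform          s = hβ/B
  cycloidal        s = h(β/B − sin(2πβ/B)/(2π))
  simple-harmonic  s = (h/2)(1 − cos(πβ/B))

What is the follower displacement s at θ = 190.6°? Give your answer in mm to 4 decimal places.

seg 1 [0°–22.5°] uniform, h=15: full span → s += 15 → s = 15.0000
seg 2 [22.5°–116.8°] dwell: s stays 15.0000
seg 3 [116.8°–140.6°] cycloidal, h=16: full span → s += 16 → s = 31.0000
seg 4 [140.6°–205.6°] simple-harmonic, h=-9: θ=190.6° here. β=50, B=65. -9/2·(1 − cos(π·0.7692)) = -7.8683 → s = 23.1317

23.1317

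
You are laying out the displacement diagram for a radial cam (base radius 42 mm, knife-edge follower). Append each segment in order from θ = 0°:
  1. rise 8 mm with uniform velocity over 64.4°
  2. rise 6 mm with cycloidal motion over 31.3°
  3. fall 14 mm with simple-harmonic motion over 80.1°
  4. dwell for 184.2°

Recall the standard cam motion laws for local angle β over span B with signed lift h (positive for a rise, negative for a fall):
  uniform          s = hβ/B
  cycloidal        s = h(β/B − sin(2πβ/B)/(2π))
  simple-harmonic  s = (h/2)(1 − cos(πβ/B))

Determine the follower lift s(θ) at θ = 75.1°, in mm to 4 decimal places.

seg 1 [0°–64.4°] uniform, h=8: full span → s += 8 → s = 8.0000
seg 2 [64.4°–95.7°] cycloidal, h=6: θ=75.1° here. β=10.7, B=31.3. 6·(0.3419 − sin(2π·0.3419)/(2π)) = 1.2509 → s = 9.2509

9.2509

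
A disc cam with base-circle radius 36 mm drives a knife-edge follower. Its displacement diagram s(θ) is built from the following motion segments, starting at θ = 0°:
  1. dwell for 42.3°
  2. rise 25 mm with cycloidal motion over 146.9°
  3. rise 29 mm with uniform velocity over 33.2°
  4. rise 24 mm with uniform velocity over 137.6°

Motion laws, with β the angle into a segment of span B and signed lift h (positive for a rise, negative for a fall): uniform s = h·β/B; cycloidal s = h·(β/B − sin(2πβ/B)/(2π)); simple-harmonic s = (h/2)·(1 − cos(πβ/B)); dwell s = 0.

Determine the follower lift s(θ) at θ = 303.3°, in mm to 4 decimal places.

seg 1 [0°–42.3°] dwell: s stays 0.0000
seg 2 [42.3°–189.2°] cycloidal, h=25: full span → s += 25 → s = 25.0000
seg 3 [189.2°–222.4°] uniform, h=29: full span → s += 29 → s = 54.0000
seg 4 [222.4°–360°] uniform, h=24: θ=303.3° here. β=80.9, B=137.6. 24·80.9/137.6 = 14.1105 → s = 68.1105

68.1105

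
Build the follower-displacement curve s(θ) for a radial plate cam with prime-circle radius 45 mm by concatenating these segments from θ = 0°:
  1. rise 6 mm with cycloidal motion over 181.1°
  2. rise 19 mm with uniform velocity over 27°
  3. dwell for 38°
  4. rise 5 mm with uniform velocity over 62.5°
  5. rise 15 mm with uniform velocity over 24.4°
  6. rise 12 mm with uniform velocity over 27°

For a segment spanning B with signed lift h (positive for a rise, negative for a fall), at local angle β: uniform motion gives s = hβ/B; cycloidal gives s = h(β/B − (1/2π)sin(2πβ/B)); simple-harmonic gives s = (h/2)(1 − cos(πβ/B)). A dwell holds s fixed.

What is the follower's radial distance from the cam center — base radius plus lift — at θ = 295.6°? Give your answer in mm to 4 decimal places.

seg 1 [0°–181.1°] cycloidal, h=6: full span → s += 6 → s = 6.0000
seg 2 [181.1°–208.1°] uniform, h=19: full span → s += 19 → s = 25.0000
seg 3 [208.1°–246.1°] dwell: s stays 25.0000
seg 4 [246.1°–308.6°] uniform, h=5: θ=295.6° here. β=49.5, B=62.5. 5·49.5/62.5 = 3.9600 → s = 28.9600
radial distance = base radius + s = 45 + 28.9600 = 73.9600

73.9600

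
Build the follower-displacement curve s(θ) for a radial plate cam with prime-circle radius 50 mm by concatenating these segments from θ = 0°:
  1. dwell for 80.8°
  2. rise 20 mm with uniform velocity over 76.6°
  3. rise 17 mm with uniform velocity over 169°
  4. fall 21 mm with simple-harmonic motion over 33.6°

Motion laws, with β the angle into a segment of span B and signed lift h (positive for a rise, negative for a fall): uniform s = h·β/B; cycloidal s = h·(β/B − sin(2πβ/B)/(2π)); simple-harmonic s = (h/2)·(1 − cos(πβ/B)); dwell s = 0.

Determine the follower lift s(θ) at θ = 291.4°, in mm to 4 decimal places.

seg 1 [0°–80.8°] dwell: s stays 0.0000
seg 2 [80.8°–157.4°] uniform, h=20: full span → s += 20 → s = 20.0000
seg 3 [157.4°–326.4°] uniform, h=17: θ=291.4° here. β=134, B=169. 17·134/169 = 13.4793 → s = 33.4793

33.4793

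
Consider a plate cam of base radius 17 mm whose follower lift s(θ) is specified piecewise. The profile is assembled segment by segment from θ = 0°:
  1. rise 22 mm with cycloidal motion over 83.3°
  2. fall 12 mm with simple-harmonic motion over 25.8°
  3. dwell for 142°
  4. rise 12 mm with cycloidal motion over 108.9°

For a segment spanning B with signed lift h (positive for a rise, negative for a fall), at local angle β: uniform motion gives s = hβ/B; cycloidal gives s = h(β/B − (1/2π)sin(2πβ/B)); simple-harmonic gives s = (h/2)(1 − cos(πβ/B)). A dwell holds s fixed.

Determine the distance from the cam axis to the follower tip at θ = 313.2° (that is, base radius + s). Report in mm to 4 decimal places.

seg 1 [0°–83.3°] cycloidal, h=22: full span → s += 22 → s = 22.0000
seg 2 [83.3°–109.1°] simple-harmonic, h=-12: full span → s += -12 → s = 10.0000
seg 3 [109.1°–251.1°] dwell: s stays 10.0000
seg 4 [251.1°–360°] cycloidal, h=12: θ=313.2° here. β=62.1, B=108.9. 12·(0.5702 − sin(2π·0.5702)/(2π)) = 7.6588 → s = 17.6588
radial distance = base radius + s = 17 + 17.6588 = 34.6588

34.6588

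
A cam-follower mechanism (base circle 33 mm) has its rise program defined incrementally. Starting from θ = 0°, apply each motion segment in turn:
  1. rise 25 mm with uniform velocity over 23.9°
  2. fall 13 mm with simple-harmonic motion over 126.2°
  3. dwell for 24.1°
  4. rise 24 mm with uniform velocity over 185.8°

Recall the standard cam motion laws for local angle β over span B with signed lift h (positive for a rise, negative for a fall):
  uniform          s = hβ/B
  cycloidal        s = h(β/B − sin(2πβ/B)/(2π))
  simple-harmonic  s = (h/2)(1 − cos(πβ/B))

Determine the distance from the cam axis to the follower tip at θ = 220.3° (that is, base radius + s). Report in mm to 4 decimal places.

seg 1 [0°–23.9°] uniform, h=25: full span → s += 25 → s = 25.0000
seg 2 [23.9°–150.1°] simple-harmonic, h=-13: full span → s += -13 → s = 12.0000
seg 3 [150.1°–174.2°] dwell: s stays 12.0000
seg 4 [174.2°–360°] uniform, h=24: θ=220.3° here. β=46.1, B=185.8. 24·46.1/185.8 = 5.9548 → s = 17.9548
radial distance = base radius + s = 33 + 17.9548 = 50.9548

50.9548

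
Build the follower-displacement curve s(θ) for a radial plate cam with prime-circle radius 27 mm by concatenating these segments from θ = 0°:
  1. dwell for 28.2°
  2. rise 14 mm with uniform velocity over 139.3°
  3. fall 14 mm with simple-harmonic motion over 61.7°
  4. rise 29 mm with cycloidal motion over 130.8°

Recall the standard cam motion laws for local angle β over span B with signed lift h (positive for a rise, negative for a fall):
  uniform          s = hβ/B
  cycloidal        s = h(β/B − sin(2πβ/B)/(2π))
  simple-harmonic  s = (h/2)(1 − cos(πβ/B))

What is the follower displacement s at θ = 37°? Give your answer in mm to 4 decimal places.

seg 1 [0°–28.2°] dwell: s stays 0.0000
seg 2 [28.2°–167.5°] uniform, h=14: θ=37° here. β=8.8, B=139.3. 14·8.8/139.3 = 0.8844 → s = 0.8844

0.8844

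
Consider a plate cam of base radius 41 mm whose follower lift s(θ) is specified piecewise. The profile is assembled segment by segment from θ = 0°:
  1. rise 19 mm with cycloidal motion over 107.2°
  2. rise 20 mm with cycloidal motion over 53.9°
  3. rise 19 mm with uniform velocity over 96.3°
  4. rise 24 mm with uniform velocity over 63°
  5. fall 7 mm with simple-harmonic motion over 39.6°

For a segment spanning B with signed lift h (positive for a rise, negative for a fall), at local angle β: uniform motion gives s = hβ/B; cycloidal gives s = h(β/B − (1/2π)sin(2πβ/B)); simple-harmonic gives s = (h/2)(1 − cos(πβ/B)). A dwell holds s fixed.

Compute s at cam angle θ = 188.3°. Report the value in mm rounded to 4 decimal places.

seg 1 [0°–107.2°] cycloidal, h=19: full span → s += 19 → s = 19.0000
seg 2 [107.2°–161.1°] cycloidal, h=20: full span → s += 20 → s = 39.0000
seg 3 [161.1°–257.4°] uniform, h=19: θ=188.3° here. β=27.2, B=96.3. 19·27.2/96.3 = 5.3666 → s = 44.3666

44.3666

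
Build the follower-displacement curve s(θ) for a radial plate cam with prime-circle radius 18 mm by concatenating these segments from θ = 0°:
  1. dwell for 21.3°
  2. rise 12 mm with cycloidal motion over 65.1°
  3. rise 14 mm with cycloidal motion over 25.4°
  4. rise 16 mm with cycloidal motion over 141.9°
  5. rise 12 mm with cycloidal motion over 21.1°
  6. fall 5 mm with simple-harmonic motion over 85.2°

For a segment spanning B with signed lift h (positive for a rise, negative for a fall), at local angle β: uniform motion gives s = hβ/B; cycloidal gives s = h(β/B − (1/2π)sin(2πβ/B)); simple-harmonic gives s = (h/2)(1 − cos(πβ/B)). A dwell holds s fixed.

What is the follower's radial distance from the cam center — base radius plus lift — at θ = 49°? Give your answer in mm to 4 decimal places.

seg 1 [0°–21.3°] dwell: s stays 0.0000
seg 2 [21.3°–86.4°] cycloidal, h=12: θ=49° here. β=27.7, B=65.1. 12·(0.4255 − sin(2π·0.4255)/(2π)) = 4.2443 → s = 4.2443
radial distance = base radius + s = 18 + 4.2443 = 22.2443

22.2443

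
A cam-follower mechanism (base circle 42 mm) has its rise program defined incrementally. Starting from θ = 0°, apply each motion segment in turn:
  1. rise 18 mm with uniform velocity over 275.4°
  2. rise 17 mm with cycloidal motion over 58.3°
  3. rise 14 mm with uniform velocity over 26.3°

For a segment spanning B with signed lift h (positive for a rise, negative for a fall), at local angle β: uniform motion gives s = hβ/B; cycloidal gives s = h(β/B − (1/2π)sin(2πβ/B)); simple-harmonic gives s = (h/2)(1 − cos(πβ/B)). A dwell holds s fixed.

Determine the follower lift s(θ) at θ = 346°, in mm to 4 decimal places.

seg 1 [0°–275.4°] uniform, h=18: full span → s += 18 → s = 18.0000
seg 2 [275.4°–333.7°] cycloidal, h=17: full span → s += 17 → s = 35.0000
seg 3 [333.7°–360°] uniform, h=14: θ=346° here. β=12.3, B=26.3. 14·12.3/26.3 = 6.5475 → s = 41.5475

41.5475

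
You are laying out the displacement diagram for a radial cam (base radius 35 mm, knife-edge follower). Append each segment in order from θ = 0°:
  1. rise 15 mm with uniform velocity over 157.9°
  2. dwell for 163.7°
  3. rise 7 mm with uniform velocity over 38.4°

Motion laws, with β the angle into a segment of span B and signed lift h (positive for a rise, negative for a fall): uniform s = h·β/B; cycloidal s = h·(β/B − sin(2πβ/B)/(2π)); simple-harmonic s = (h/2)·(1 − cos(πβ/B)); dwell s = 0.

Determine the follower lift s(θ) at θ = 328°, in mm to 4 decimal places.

seg 1 [0°–157.9°] uniform, h=15: full span → s += 15 → s = 15.0000
seg 2 [157.9°–321.6°] dwell: s stays 15.0000
seg 3 [321.6°–360°] uniform, h=7: θ=328° here. β=6.4, B=38.4. 7·6.4/38.4 = 1.1667 → s = 16.1667

16.1667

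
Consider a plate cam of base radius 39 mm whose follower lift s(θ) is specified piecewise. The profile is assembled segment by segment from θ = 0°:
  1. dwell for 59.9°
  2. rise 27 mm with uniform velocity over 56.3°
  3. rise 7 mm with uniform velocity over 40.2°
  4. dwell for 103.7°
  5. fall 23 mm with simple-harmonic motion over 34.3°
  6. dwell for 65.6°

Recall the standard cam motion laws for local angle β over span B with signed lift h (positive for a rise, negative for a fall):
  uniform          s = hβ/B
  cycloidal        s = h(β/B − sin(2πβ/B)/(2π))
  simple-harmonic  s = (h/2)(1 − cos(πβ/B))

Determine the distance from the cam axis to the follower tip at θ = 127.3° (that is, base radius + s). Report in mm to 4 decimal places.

seg 1 [0°–59.9°] dwell: s stays 0.0000
seg 2 [59.9°–116.2°] uniform, h=27: full span → s += 27 → s = 27.0000
seg 3 [116.2°–156.4°] uniform, h=7: θ=127.3° here. β=11.1, B=40.2. 7·11.1/40.2 = 1.9328 → s = 28.9328
radial distance = base radius + s = 39 + 28.9328 = 67.9328

67.9328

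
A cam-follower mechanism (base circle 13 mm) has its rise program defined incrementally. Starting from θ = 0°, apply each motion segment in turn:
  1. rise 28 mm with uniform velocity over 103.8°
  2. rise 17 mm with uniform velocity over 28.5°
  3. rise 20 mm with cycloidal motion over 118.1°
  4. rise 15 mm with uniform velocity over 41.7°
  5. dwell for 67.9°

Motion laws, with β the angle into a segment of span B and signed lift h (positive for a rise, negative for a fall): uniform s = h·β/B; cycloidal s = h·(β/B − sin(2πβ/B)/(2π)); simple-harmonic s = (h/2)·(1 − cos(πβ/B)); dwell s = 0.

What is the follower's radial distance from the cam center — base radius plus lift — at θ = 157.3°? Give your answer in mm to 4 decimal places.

seg 1 [0°–103.8°] uniform, h=28: full span → s += 28 → s = 28.0000
seg 2 [103.8°–132.3°] uniform, h=17: full span → s += 17 → s = 45.0000
seg 3 [132.3°–250.4°] cycloidal, h=20: θ=157.3° here. β=25, B=118.1. 20·(0.2117 − sin(2π·0.2117)/(2π)) = 1.1424 → s = 46.1424
radial distance = base radius + s = 13 + 46.1424 = 59.1424

59.1424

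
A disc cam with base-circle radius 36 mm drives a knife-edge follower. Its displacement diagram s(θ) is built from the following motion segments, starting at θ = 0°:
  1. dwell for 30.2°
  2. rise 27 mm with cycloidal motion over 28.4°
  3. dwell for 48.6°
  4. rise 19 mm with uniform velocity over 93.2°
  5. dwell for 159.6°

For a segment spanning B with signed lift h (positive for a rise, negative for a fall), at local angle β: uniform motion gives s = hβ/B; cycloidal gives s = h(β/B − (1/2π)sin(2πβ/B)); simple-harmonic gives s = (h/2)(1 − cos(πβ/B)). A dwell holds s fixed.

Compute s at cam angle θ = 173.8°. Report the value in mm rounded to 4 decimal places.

seg 1 [0°–30.2°] dwell: s stays 0.0000
seg 2 [30.2°–58.6°] cycloidal, h=27: full span → s += 27 → s = 27.0000
seg 3 [58.6°–107.2°] dwell: s stays 27.0000
seg 4 [107.2°–200.4°] uniform, h=19: θ=173.8° here. β=66.6, B=93.2. 19·66.6/93.2 = 13.5773 → s = 40.5773

40.5773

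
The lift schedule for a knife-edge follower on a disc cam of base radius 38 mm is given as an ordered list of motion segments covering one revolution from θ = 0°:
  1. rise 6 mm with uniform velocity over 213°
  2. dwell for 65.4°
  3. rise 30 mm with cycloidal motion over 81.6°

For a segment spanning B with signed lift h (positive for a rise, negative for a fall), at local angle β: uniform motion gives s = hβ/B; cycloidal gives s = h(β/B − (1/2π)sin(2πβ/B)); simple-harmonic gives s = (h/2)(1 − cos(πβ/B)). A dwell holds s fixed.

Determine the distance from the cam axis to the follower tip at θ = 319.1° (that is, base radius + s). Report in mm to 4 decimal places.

seg 1 [0°–213°] uniform, h=6: full span → s += 6 → s = 6.0000
seg 2 [213°–278.4°] dwell: s stays 6.0000
seg 3 [278.4°–360°] cycloidal, h=30: θ=319.1° here. β=40.7, B=81.6. 30·(0.4988 − sin(2π·0.4988)/(2π)) = 14.9265 → s = 20.9265
radial distance = base radius + s = 38 + 20.9265 = 58.9265

58.9265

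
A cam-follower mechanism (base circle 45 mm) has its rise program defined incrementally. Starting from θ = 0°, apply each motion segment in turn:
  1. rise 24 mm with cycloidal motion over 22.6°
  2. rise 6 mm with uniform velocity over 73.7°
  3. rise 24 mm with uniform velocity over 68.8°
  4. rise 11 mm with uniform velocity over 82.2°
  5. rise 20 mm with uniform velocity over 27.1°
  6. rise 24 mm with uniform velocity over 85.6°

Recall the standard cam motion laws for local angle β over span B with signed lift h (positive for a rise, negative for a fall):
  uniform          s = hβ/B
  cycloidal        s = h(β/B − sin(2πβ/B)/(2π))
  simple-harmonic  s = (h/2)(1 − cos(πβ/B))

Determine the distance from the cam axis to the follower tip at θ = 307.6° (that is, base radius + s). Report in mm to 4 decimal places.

seg 1 [0°–22.6°] cycloidal, h=24: full span → s += 24 → s = 24.0000
seg 2 [22.6°–96.3°] uniform, h=6: full span → s += 6 → s = 30.0000
seg 3 [96.3°–165.1°] uniform, h=24: full span → s += 24 → s = 54.0000
seg 4 [165.1°–247.3°] uniform, h=11: full span → s += 11 → s = 65.0000
seg 5 [247.3°–274.4°] uniform, h=20: full span → s += 20 → s = 85.0000
seg 6 [274.4°–360°] uniform, h=24: θ=307.6° here. β=33.2, B=85.6. 24·33.2/85.6 = 9.3084 → s = 94.3084
radial distance = base radius + s = 45 + 94.3084 = 139.3084

139.3084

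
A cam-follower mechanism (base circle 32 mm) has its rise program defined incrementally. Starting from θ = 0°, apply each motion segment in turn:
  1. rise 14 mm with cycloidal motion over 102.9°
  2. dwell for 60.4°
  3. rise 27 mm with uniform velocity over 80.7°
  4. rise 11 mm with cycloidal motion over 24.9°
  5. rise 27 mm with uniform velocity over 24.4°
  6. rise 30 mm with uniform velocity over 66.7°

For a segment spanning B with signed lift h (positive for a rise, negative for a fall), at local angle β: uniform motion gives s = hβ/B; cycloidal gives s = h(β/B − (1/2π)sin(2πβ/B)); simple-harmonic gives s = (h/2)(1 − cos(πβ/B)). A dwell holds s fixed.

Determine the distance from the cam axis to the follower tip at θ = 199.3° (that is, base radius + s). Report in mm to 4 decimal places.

seg 1 [0°–102.9°] cycloidal, h=14: full span → s += 14 → s = 14.0000
seg 2 [102.9°–163.3°] dwell: s stays 14.0000
seg 3 [163.3°–244°] uniform, h=27: θ=199.3° here. β=36, B=80.7. 27·36/80.7 = 12.0446 → s = 26.0446
radial distance = base radius + s = 32 + 26.0446 = 58.0446

58.0446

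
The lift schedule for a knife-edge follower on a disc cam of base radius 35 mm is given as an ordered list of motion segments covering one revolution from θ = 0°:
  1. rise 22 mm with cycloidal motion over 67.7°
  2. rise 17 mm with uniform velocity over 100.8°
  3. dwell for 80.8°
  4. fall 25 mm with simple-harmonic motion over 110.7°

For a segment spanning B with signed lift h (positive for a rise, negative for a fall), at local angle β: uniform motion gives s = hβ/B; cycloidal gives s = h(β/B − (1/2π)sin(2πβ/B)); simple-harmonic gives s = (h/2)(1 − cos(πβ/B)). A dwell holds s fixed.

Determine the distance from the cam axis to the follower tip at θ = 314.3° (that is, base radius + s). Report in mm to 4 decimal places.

seg 1 [0°–67.7°] cycloidal, h=22: full span → s += 22 → s = 22.0000
seg 2 [67.7°–168.5°] uniform, h=17: full span → s += 17 → s = 39.0000
seg 3 [168.5°–249.3°] dwell: s stays 39.0000
seg 4 [249.3°–360°] simple-harmonic, h=-25: θ=314.3° here. β=65, B=110.7. -25/2·(1 − cos(π·0.5872)) = -15.8806 → s = 23.1194
radial distance = base radius + s = 35 + 23.1194 = 58.1194

58.1194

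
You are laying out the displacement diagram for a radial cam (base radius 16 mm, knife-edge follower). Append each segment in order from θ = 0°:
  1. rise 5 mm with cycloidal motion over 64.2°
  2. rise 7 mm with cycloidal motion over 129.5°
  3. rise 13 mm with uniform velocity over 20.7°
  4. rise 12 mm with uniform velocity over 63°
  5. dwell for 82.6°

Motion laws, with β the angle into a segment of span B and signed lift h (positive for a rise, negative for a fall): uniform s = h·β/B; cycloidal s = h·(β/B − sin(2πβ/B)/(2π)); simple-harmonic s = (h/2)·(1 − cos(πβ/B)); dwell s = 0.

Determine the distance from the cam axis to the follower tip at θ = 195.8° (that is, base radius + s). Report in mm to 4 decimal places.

seg 1 [0°–64.2°] cycloidal, h=5: full span → s += 5 → s = 5.0000
seg 2 [64.2°–193.7°] cycloidal, h=7: full span → s += 7 → s = 12.0000
seg 3 [193.7°–214.4°] uniform, h=13: θ=195.8° here. β=2.1, B=20.7. 13·2.1/20.7 = 1.3188 → s = 13.3188
radial distance = base radius + s = 16 + 13.3188 = 29.3188

29.3188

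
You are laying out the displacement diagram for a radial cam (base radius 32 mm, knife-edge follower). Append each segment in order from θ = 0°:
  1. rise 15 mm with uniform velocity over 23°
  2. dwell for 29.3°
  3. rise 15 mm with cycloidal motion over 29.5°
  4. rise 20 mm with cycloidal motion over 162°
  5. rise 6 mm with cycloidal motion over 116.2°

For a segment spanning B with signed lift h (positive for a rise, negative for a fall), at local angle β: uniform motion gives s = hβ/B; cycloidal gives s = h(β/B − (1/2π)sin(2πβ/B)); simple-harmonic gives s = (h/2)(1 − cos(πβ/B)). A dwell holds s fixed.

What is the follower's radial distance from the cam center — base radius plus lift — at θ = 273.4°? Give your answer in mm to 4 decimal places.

seg 1 [0°–23°] uniform, h=15: full span → s += 15 → s = 15.0000
seg 2 [23°–52.3°] dwell: s stays 15.0000
seg 3 [52.3°–81.8°] cycloidal, h=15: full span → s += 15 → s = 30.0000
seg 4 [81.8°–243.8°] cycloidal, h=20: full span → s += 20 → s = 50.0000
seg 5 [243.8°–360°] cycloidal, h=6: θ=273.4° here. β=29.6, B=116.2. 6·(0.2547 − sin(2π·0.2547)/(2π)) = 0.5739 → s = 50.5739
radial distance = base radius + s = 32 + 50.5739 = 82.5739

82.5739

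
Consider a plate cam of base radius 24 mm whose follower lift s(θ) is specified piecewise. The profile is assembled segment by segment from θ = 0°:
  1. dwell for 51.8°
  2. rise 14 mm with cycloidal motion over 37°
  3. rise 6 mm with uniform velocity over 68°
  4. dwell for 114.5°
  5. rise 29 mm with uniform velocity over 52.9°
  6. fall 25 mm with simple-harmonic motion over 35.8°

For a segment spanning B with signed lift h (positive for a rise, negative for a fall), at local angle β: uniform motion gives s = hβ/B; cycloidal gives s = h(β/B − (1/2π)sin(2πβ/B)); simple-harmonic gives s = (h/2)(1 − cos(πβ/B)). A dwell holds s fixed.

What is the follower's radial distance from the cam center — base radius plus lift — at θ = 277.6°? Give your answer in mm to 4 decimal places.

seg 1 [0°–51.8°] dwell: s stays 0.0000
seg 2 [51.8°–88.8°] cycloidal, h=14: full span → s += 14 → s = 14.0000
seg 3 [88.8°–156.8°] uniform, h=6: full span → s += 6 → s = 20.0000
seg 4 [156.8°–271.3°] dwell: s stays 20.0000
seg 5 [271.3°–324.2°] uniform, h=29: θ=277.6° here. β=6.3, B=52.9. 29·6.3/52.9 = 3.4537 → s = 23.4537
radial distance = base radius + s = 24 + 23.4537 = 47.4537

47.4537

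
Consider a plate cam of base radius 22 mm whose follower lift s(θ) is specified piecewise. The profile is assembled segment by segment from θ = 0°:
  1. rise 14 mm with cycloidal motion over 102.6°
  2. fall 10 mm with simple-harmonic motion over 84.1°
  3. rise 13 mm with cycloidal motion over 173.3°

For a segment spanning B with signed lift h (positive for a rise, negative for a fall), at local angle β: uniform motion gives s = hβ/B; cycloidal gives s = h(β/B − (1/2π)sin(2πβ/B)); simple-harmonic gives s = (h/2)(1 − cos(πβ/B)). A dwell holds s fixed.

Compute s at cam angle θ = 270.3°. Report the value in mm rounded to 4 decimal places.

seg 1 [0°–102.6°] cycloidal, h=14: full span → s += 14 → s = 14.0000
seg 2 [102.6°–186.7°] simple-harmonic, h=-10: full span → s += -10 → s = 4.0000
seg 3 [186.7°–360°] cycloidal, h=13: θ=270.3° here. β=83.6, B=173.3. 13·(0.4824 − sin(2π·0.4824)/(2π)) = 6.0429 → s = 10.0429

10.0429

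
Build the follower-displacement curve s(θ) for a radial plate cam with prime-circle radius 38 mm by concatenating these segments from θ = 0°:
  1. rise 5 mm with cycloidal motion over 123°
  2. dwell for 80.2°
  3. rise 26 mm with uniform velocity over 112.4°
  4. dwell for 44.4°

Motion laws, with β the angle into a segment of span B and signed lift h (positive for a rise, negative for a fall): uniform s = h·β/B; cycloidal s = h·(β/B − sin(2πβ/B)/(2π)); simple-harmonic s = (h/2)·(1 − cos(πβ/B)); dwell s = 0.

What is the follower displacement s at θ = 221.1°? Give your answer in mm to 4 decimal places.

seg 1 [0°–123°] cycloidal, h=5: full span → s += 5 → s = 5.0000
seg 2 [123°–203.2°] dwell: s stays 5.0000
seg 3 [203.2°–315.6°] uniform, h=26: θ=221.1° here. β=17.9, B=112.4. 26·17.9/112.4 = 4.1406 → s = 9.1406

9.1406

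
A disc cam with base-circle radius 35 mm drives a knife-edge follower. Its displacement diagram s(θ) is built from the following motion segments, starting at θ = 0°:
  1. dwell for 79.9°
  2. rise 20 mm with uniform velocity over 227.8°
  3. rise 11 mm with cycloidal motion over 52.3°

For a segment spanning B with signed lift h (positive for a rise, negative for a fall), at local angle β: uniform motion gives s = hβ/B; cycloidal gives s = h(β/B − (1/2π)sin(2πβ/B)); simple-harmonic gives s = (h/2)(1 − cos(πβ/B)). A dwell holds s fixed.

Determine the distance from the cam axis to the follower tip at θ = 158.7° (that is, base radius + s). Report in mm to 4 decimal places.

seg 1 [0°–79.9°] dwell: s stays 0.0000
seg 2 [79.9°–307.7°] uniform, h=20: θ=158.7° here. β=78.8, B=227.8. 20·78.8/227.8 = 6.9183 → s = 6.9183
radial distance = base radius + s = 35 + 6.9183 = 41.9183

41.9183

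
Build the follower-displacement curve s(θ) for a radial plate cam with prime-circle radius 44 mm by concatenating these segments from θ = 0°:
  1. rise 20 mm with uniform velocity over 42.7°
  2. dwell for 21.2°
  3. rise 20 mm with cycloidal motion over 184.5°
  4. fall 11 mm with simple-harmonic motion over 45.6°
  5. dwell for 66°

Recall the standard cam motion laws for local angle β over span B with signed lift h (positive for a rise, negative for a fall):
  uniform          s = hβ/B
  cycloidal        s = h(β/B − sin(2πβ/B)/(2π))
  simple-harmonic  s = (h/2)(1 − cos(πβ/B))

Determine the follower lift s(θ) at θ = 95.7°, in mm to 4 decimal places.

seg 1 [0°–42.7°] uniform, h=20: full span → s += 20 → s = 20.0000
seg 2 [42.7°–63.9°] dwell: s stays 20.0000
seg 3 [63.9°–248.4°] cycloidal, h=20: θ=95.7° here. β=31.8, B=184.5. 20·(0.1724 − sin(2π·0.1724)/(2π)) = 0.6354 → s = 20.6354

20.6354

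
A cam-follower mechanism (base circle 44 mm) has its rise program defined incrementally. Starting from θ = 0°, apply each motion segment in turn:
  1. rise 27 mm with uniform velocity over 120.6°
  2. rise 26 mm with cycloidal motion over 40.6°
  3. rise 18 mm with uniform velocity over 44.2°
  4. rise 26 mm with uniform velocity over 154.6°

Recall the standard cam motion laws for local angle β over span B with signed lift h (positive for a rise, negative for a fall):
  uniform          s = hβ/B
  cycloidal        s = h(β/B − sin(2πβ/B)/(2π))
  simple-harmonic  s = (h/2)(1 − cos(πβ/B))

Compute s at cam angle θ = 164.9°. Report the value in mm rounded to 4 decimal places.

seg 1 [0°–120.6°] uniform, h=27: full span → s += 27 → s = 27.0000
seg 2 [120.6°–161.2°] cycloidal, h=26: full span → s += 26 → s = 53.0000
seg 3 [161.2°–205.4°] uniform, h=18: θ=164.9° here. β=3.7, B=44.2. 18·3.7/44.2 = 1.5068 → s = 54.5068

54.5068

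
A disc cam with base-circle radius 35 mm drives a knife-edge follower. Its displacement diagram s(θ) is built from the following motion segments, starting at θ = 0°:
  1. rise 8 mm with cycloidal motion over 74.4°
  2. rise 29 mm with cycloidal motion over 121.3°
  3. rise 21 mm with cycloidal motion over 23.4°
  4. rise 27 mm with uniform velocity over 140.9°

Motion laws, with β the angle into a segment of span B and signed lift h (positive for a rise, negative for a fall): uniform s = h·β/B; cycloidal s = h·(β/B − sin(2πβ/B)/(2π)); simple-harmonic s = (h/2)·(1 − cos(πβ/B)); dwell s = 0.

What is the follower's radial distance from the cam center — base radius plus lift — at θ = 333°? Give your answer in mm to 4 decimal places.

seg 1 [0°–74.4°] cycloidal, h=8: full span → s += 8 → s = 8.0000
seg 2 [74.4°–195.7°] cycloidal, h=29: full span → s += 29 → s = 37.0000
seg 3 [195.7°–219.1°] cycloidal, h=21: full span → s += 21 → s = 58.0000
seg 4 [219.1°–360°] uniform, h=27: θ=333° here. β=113.9, B=140.9. 27·113.9/140.9 = 21.8261 → s = 79.8261
radial distance = base radius + s = 35 + 79.8261 = 114.8261

114.8261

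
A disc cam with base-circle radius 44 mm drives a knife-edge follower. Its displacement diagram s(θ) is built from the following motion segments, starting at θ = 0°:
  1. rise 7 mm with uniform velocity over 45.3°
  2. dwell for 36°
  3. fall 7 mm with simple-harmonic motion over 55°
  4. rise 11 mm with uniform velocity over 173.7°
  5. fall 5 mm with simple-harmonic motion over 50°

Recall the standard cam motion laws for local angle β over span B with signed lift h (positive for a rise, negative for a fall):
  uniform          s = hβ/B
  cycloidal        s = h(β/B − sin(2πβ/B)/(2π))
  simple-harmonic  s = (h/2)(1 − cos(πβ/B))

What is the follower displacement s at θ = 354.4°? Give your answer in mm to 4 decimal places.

seg 1 [0°–45.3°] uniform, h=7: full span → s += 7 → s = 7.0000
seg 2 [45.3°–81.3°] dwell: s stays 7.0000
seg 3 [81.3°–136.3°] simple-harmonic, h=-7: full span → s += -7 → s = 0.0000
seg 4 [136.3°–310°] uniform, h=11: full span → s += 11 → s = 11.0000
seg 5 [310°–360°] simple-harmonic, h=-5: θ=354.4° here. β=44.4, B=50. -5/2·(1 − cos(π·0.8880)) = -4.8468 → s = 6.1532

6.1532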